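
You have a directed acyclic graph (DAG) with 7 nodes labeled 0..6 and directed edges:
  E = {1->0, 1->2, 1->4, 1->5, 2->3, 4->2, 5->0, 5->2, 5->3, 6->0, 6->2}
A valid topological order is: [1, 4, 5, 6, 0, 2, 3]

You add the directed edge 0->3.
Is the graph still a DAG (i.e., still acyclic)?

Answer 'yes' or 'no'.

Answer: yes

Derivation:
Given toposort: [1, 4, 5, 6, 0, 2, 3]
Position of 0: index 4; position of 3: index 6
New edge 0->3: forward
Forward edge: respects the existing order. Still a DAG, same toposort still valid.
Still a DAG? yes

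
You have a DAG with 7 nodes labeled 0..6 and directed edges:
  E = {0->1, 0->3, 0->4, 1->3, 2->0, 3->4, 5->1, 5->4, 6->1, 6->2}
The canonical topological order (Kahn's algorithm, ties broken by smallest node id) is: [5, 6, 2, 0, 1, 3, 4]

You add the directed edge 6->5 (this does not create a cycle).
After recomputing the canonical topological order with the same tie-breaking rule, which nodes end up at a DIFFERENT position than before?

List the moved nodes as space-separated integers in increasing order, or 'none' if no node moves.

Old toposort: [5, 6, 2, 0, 1, 3, 4]
Added edge 6->5
Recompute Kahn (smallest-id tiebreak):
  initial in-degrees: [1, 3, 1, 2, 3, 1, 0]
  ready (indeg=0): [6]
  pop 6: indeg[1]->2; indeg[2]->0; indeg[5]->0 | ready=[2, 5] | order so far=[6]
  pop 2: indeg[0]->0 | ready=[0, 5] | order so far=[6, 2]
  pop 0: indeg[1]->1; indeg[3]->1; indeg[4]->2 | ready=[5] | order so far=[6, 2, 0]
  pop 5: indeg[1]->0; indeg[4]->1 | ready=[1] | order so far=[6, 2, 0, 5]
  pop 1: indeg[3]->0 | ready=[3] | order so far=[6, 2, 0, 5, 1]
  pop 3: indeg[4]->0 | ready=[4] | order so far=[6, 2, 0, 5, 1, 3]
  pop 4: no out-edges | ready=[] | order so far=[6, 2, 0, 5, 1, 3, 4]
New canonical toposort: [6, 2, 0, 5, 1, 3, 4]
Compare positions:
  Node 0: index 3 -> 2 (moved)
  Node 1: index 4 -> 4 (same)
  Node 2: index 2 -> 1 (moved)
  Node 3: index 5 -> 5 (same)
  Node 4: index 6 -> 6 (same)
  Node 5: index 0 -> 3 (moved)
  Node 6: index 1 -> 0 (moved)
Nodes that changed position: 0 2 5 6

Answer: 0 2 5 6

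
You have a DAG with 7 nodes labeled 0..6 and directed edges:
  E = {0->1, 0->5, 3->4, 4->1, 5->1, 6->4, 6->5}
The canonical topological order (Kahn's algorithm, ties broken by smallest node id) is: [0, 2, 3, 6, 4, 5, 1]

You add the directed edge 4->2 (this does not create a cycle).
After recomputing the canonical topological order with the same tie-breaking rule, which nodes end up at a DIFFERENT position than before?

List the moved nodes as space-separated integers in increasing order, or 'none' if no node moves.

Old toposort: [0, 2, 3, 6, 4, 5, 1]
Added edge 4->2
Recompute Kahn (smallest-id tiebreak):
  initial in-degrees: [0, 3, 1, 0, 2, 2, 0]
  ready (indeg=0): [0, 3, 6]
  pop 0: indeg[1]->2; indeg[5]->1 | ready=[3, 6] | order so far=[0]
  pop 3: indeg[4]->1 | ready=[6] | order so far=[0, 3]
  pop 6: indeg[4]->0; indeg[5]->0 | ready=[4, 5] | order so far=[0, 3, 6]
  pop 4: indeg[1]->1; indeg[2]->0 | ready=[2, 5] | order so far=[0, 3, 6, 4]
  pop 2: no out-edges | ready=[5] | order so far=[0, 3, 6, 4, 2]
  pop 5: indeg[1]->0 | ready=[1] | order so far=[0, 3, 6, 4, 2, 5]
  pop 1: no out-edges | ready=[] | order so far=[0, 3, 6, 4, 2, 5, 1]
New canonical toposort: [0, 3, 6, 4, 2, 5, 1]
Compare positions:
  Node 0: index 0 -> 0 (same)
  Node 1: index 6 -> 6 (same)
  Node 2: index 1 -> 4 (moved)
  Node 3: index 2 -> 1 (moved)
  Node 4: index 4 -> 3 (moved)
  Node 5: index 5 -> 5 (same)
  Node 6: index 3 -> 2 (moved)
Nodes that changed position: 2 3 4 6

Answer: 2 3 4 6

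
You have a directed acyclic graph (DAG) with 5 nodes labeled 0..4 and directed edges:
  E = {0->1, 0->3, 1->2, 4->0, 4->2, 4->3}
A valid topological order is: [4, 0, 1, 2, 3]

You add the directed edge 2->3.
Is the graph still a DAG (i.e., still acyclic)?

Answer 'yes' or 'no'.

Given toposort: [4, 0, 1, 2, 3]
Position of 2: index 3; position of 3: index 4
New edge 2->3: forward
Forward edge: respects the existing order. Still a DAG, same toposort still valid.
Still a DAG? yes

Answer: yes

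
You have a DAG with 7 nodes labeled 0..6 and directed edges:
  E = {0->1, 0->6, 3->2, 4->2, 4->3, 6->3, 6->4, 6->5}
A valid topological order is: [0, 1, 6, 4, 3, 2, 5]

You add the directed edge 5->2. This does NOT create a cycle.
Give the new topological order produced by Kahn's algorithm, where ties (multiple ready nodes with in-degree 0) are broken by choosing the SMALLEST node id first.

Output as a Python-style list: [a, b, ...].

Old toposort: [0, 1, 6, 4, 3, 2, 5]
Added edge: 5->2
Position of 5 (6) > position of 2 (5). Must reorder: 5 must now come before 2.
Run Kahn's algorithm (break ties by smallest node id):
  initial in-degrees: [0, 1, 3, 2, 1, 1, 1]
  ready (indeg=0): [0]
  pop 0: indeg[1]->0; indeg[6]->0 | ready=[1, 6] | order so far=[0]
  pop 1: no out-edges | ready=[6] | order so far=[0, 1]
  pop 6: indeg[3]->1; indeg[4]->0; indeg[5]->0 | ready=[4, 5] | order so far=[0, 1, 6]
  pop 4: indeg[2]->2; indeg[3]->0 | ready=[3, 5] | order so far=[0, 1, 6, 4]
  pop 3: indeg[2]->1 | ready=[5] | order so far=[0, 1, 6, 4, 3]
  pop 5: indeg[2]->0 | ready=[2] | order so far=[0, 1, 6, 4, 3, 5]
  pop 2: no out-edges | ready=[] | order so far=[0, 1, 6, 4, 3, 5, 2]
  Result: [0, 1, 6, 4, 3, 5, 2]

Answer: [0, 1, 6, 4, 3, 5, 2]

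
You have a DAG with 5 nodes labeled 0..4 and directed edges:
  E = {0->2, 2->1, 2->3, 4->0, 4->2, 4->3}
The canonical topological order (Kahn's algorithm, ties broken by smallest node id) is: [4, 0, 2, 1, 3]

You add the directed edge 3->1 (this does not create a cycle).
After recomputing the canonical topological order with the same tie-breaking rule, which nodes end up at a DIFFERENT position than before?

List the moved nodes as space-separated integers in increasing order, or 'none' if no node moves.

Answer: 1 3

Derivation:
Old toposort: [4, 0, 2, 1, 3]
Added edge 3->1
Recompute Kahn (smallest-id tiebreak):
  initial in-degrees: [1, 2, 2, 2, 0]
  ready (indeg=0): [4]
  pop 4: indeg[0]->0; indeg[2]->1; indeg[3]->1 | ready=[0] | order so far=[4]
  pop 0: indeg[2]->0 | ready=[2] | order so far=[4, 0]
  pop 2: indeg[1]->1; indeg[3]->0 | ready=[3] | order so far=[4, 0, 2]
  pop 3: indeg[1]->0 | ready=[1] | order so far=[4, 0, 2, 3]
  pop 1: no out-edges | ready=[] | order so far=[4, 0, 2, 3, 1]
New canonical toposort: [4, 0, 2, 3, 1]
Compare positions:
  Node 0: index 1 -> 1 (same)
  Node 1: index 3 -> 4 (moved)
  Node 2: index 2 -> 2 (same)
  Node 3: index 4 -> 3 (moved)
  Node 4: index 0 -> 0 (same)
Nodes that changed position: 1 3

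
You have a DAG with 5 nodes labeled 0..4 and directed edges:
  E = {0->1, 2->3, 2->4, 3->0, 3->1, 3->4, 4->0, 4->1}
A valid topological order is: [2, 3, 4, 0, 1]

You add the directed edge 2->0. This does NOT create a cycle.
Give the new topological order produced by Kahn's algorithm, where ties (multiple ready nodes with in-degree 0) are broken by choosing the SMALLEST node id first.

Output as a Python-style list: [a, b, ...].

Old toposort: [2, 3, 4, 0, 1]
Added edge: 2->0
Position of 2 (0) < position of 0 (3). Old order still valid.
Run Kahn's algorithm (break ties by smallest node id):
  initial in-degrees: [3, 3, 0, 1, 2]
  ready (indeg=0): [2]
  pop 2: indeg[0]->2; indeg[3]->0; indeg[4]->1 | ready=[3] | order so far=[2]
  pop 3: indeg[0]->1; indeg[1]->2; indeg[4]->0 | ready=[4] | order so far=[2, 3]
  pop 4: indeg[0]->0; indeg[1]->1 | ready=[0] | order so far=[2, 3, 4]
  pop 0: indeg[1]->0 | ready=[1] | order so far=[2, 3, 4, 0]
  pop 1: no out-edges | ready=[] | order so far=[2, 3, 4, 0, 1]
  Result: [2, 3, 4, 0, 1]

Answer: [2, 3, 4, 0, 1]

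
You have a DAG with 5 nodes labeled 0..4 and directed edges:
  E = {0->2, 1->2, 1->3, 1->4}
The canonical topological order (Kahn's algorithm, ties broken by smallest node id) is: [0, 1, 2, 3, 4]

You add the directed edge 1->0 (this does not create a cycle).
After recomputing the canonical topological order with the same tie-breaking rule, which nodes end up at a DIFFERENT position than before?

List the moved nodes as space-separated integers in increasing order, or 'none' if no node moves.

Old toposort: [0, 1, 2, 3, 4]
Added edge 1->0
Recompute Kahn (smallest-id tiebreak):
  initial in-degrees: [1, 0, 2, 1, 1]
  ready (indeg=0): [1]
  pop 1: indeg[0]->0; indeg[2]->1; indeg[3]->0; indeg[4]->0 | ready=[0, 3, 4] | order so far=[1]
  pop 0: indeg[2]->0 | ready=[2, 3, 4] | order so far=[1, 0]
  pop 2: no out-edges | ready=[3, 4] | order so far=[1, 0, 2]
  pop 3: no out-edges | ready=[4] | order so far=[1, 0, 2, 3]
  pop 4: no out-edges | ready=[] | order so far=[1, 0, 2, 3, 4]
New canonical toposort: [1, 0, 2, 3, 4]
Compare positions:
  Node 0: index 0 -> 1 (moved)
  Node 1: index 1 -> 0 (moved)
  Node 2: index 2 -> 2 (same)
  Node 3: index 3 -> 3 (same)
  Node 4: index 4 -> 4 (same)
Nodes that changed position: 0 1

Answer: 0 1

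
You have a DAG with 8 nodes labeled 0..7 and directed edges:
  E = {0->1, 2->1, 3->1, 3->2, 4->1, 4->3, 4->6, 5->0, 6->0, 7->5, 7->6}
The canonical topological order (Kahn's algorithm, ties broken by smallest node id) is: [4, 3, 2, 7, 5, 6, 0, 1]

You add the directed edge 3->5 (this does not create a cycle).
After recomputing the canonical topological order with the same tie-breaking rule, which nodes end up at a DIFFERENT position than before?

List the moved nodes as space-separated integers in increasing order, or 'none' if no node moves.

Answer: none

Derivation:
Old toposort: [4, 3, 2, 7, 5, 6, 0, 1]
Added edge 3->5
Recompute Kahn (smallest-id tiebreak):
  initial in-degrees: [2, 4, 1, 1, 0, 2, 2, 0]
  ready (indeg=0): [4, 7]
  pop 4: indeg[1]->3; indeg[3]->0; indeg[6]->1 | ready=[3, 7] | order so far=[4]
  pop 3: indeg[1]->2; indeg[2]->0; indeg[5]->1 | ready=[2, 7] | order so far=[4, 3]
  pop 2: indeg[1]->1 | ready=[7] | order so far=[4, 3, 2]
  pop 7: indeg[5]->0; indeg[6]->0 | ready=[5, 6] | order so far=[4, 3, 2, 7]
  pop 5: indeg[0]->1 | ready=[6] | order so far=[4, 3, 2, 7, 5]
  pop 6: indeg[0]->0 | ready=[0] | order so far=[4, 3, 2, 7, 5, 6]
  pop 0: indeg[1]->0 | ready=[1] | order so far=[4, 3, 2, 7, 5, 6, 0]
  pop 1: no out-edges | ready=[] | order so far=[4, 3, 2, 7, 5, 6, 0, 1]
New canonical toposort: [4, 3, 2, 7, 5, 6, 0, 1]
Compare positions:
  Node 0: index 6 -> 6 (same)
  Node 1: index 7 -> 7 (same)
  Node 2: index 2 -> 2 (same)
  Node 3: index 1 -> 1 (same)
  Node 4: index 0 -> 0 (same)
  Node 5: index 4 -> 4 (same)
  Node 6: index 5 -> 5 (same)
  Node 7: index 3 -> 3 (same)
Nodes that changed position: none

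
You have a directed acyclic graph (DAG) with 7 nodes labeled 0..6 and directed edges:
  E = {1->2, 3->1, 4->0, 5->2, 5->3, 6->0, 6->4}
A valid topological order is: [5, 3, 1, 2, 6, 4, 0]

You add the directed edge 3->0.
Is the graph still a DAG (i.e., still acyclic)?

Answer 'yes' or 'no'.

Given toposort: [5, 3, 1, 2, 6, 4, 0]
Position of 3: index 1; position of 0: index 6
New edge 3->0: forward
Forward edge: respects the existing order. Still a DAG, same toposort still valid.
Still a DAG? yes

Answer: yes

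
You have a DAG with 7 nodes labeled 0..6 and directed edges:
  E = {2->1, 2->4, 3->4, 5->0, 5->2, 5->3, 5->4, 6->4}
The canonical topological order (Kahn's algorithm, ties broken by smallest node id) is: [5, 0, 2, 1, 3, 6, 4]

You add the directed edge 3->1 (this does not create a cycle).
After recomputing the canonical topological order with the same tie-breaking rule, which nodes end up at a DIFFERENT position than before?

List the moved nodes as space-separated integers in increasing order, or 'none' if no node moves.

Old toposort: [5, 0, 2, 1, 3, 6, 4]
Added edge 3->1
Recompute Kahn (smallest-id tiebreak):
  initial in-degrees: [1, 2, 1, 1, 4, 0, 0]
  ready (indeg=0): [5, 6]
  pop 5: indeg[0]->0; indeg[2]->0; indeg[3]->0; indeg[4]->3 | ready=[0, 2, 3, 6] | order so far=[5]
  pop 0: no out-edges | ready=[2, 3, 6] | order so far=[5, 0]
  pop 2: indeg[1]->1; indeg[4]->2 | ready=[3, 6] | order so far=[5, 0, 2]
  pop 3: indeg[1]->0; indeg[4]->1 | ready=[1, 6] | order so far=[5, 0, 2, 3]
  pop 1: no out-edges | ready=[6] | order so far=[5, 0, 2, 3, 1]
  pop 6: indeg[4]->0 | ready=[4] | order so far=[5, 0, 2, 3, 1, 6]
  pop 4: no out-edges | ready=[] | order so far=[5, 0, 2, 3, 1, 6, 4]
New canonical toposort: [5, 0, 2, 3, 1, 6, 4]
Compare positions:
  Node 0: index 1 -> 1 (same)
  Node 1: index 3 -> 4 (moved)
  Node 2: index 2 -> 2 (same)
  Node 3: index 4 -> 3 (moved)
  Node 4: index 6 -> 6 (same)
  Node 5: index 0 -> 0 (same)
  Node 6: index 5 -> 5 (same)
Nodes that changed position: 1 3

Answer: 1 3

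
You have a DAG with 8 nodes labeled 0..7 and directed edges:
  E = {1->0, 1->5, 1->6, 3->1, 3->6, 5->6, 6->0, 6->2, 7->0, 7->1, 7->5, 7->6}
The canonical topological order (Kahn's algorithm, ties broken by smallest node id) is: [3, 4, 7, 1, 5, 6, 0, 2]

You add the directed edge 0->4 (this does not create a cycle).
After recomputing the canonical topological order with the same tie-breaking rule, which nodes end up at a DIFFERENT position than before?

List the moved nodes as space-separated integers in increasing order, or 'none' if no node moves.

Answer: 0 1 2 4 5 6 7

Derivation:
Old toposort: [3, 4, 7, 1, 5, 6, 0, 2]
Added edge 0->4
Recompute Kahn (smallest-id tiebreak):
  initial in-degrees: [3, 2, 1, 0, 1, 2, 4, 0]
  ready (indeg=0): [3, 7]
  pop 3: indeg[1]->1; indeg[6]->3 | ready=[7] | order so far=[3]
  pop 7: indeg[0]->2; indeg[1]->0; indeg[5]->1; indeg[6]->2 | ready=[1] | order so far=[3, 7]
  pop 1: indeg[0]->1; indeg[5]->0; indeg[6]->1 | ready=[5] | order so far=[3, 7, 1]
  pop 5: indeg[6]->0 | ready=[6] | order so far=[3, 7, 1, 5]
  pop 6: indeg[0]->0; indeg[2]->0 | ready=[0, 2] | order so far=[3, 7, 1, 5, 6]
  pop 0: indeg[4]->0 | ready=[2, 4] | order so far=[3, 7, 1, 5, 6, 0]
  pop 2: no out-edges | ready=[4] | order so far=[3, 7, 1, 5, 6, 0, 2]
  pop 4: no out-edges | ready=[] | order so far=[3, 7, 1, 5, 6, 0, 2, 4]
New canonical toposort: [3, 7, 1, 5, 6, 0, 2, 4]
Compare positions:
  Node 0: index 6 -> 5 (moved)
  Node 1: index 3 -> 2 (moved)
  Node 2: index 7 -> 6 (moved)
  Node 3: index 0 -> 0 (same)
  Node 4: index 1 -> 7 (moved)
  Node 5: index 4 -> 3 (moved)
  Node 6: index 5 -> 4 (moved)
  Node 7: index 2 -> 1 (moved)
Nodes that changed position: 0 1 2 4 5 6 7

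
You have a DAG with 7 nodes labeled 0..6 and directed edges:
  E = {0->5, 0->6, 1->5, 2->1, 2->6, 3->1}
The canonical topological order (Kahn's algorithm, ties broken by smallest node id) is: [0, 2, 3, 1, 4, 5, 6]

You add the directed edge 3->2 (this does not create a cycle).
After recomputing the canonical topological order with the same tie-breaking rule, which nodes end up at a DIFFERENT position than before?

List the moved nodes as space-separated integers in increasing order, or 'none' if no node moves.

Answer: 2 3

Derivation:
Old toposort: [0, 2, 3, 1, 4, 5, 6]
Added edge 3->2
Recompute Kahn (smallest-id tiebreak):
  initial in-degrees: [0, 2, 1, 0, 0, 2, 2]
  ready (indeg=0): [0, 3, 4]
  pop 0: indeg[5]->1; indeg[6]->1 | ready=[3, 4] | order so far=[0]
  pop 3: indeg[1]->1; indeg[2]->0 | ready=[2, 4] | order so far=[0, 3]
  pop 2: indeg[1]->0; indeg[6]->0 | ready=[1, 4, 6] | order so far=[0, 3, 2]
  pop 1: indeg[5]->0 | ready=[4, 5, 6] | order so far=[0, 3, 2, 1]
  pop 4: no out-edges | ready=[5, 6] | order so far=[0, 3, 2, 1, 4]
  pop 5: no out-edges | ready=[6] | order so far=[0, 3, 2, 1, 4, 5]
  pop 6: no out-edges | ready=[] | order so far=[0, 3, 2, 1, 4, 5, 6]
New canonical toposort: [0, 3, 2, 1, 4, 5, 6]
Compare positions:
  Node 0: index 0 -> 0 (same)
  Node 1: index 3 -> 3 (same)
  Node 2: index 1 -> 2 (moved)
  Node 3: index 2 -> 1 (moved)
  Node 4: index 4 -> 4 (same)
  Node 5: index 5 -> 5 (same)
  Node 6: index 6 -> 6 (same)
Nodes that changed position: 2 3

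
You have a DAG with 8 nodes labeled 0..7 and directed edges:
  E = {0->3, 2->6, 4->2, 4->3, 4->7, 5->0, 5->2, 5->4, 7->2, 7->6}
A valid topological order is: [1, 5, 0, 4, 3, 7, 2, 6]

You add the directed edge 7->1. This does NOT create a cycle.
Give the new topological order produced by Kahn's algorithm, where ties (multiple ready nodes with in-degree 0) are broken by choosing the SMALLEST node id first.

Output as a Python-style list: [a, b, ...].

Old toposort: [1, 5, 0, 4, 3, 7, 2, 6]
Added edge: 7->1
Position of 7 (5) > position of 1 (0). Must reorder: 7 must now come before 1.
Run Kahn's algorithm (break ties by smallest node id):
  initial in-degrees: [1, 1, 3, 2, 1, 0, 2, 1]
  ready (indeg=0): [5]
  pop 5: indeg[0]->0; indeg[2]->2; indeg[4]->0 | ready=[0, 4] | order so far=[5]
  pop 0: indeg[3]->1 | ready=[4] | order so far=[5, 0]
  pop 4: indeg[2]->1; indeg[3]->0; indeg[7]->0 | ready=[3, 7] | order so far=[5, 0, 4]
  pop 3: no out-edges | ready=[7] | order so far=[5, 0, 4, 3]
  pop 7: indeg[1]->0; indeg[2]->0; indeg[6]->1 | ready=[1, 2] | order so far=[5, 0, 4, 3, 7]
  pop 1: no out-edges | ready=[2] | order so far=[5, 0, 4, 3, 7, 1]
  pop 2: indeg[6]->0 | ready=[6] | order so far=[5, 0, 4, 3, 7, 1, 2]
  pop 6: no out-edges | ready=[] | order so far=[5, 0, 4, 3, 7, 1, 2, 6]
  Result: [5, 0, 4, 3, 7, 1, 2, 6]

Answer: [5, 0, 4, 3, 7, 1, 2, 6]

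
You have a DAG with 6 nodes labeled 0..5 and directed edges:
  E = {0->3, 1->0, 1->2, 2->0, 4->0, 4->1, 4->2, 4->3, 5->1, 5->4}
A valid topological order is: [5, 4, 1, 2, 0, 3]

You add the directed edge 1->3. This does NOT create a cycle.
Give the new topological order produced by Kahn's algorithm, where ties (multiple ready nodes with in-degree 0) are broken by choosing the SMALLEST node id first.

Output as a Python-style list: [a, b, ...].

Answer: [5, 4, 1, 2, 0, 3]

Derivation:
Old toposort: [5, 4, 1, 2, 0, 3]
Added edge: 1->3
Position of 1 (2) < position of 3 (5). Old order still valid.
Run Kahn's algorithm (break ties by smallest node id):
  initial in-degrees: [3, 2, 2, 3, 1, 0]
  ready (indeg=0): [5]
  pop 5: indeg[1]->1; indeg[4]->0 | ready=[4] | order so far=[5]
  pop 4: indeg[0]->2; indeg[1]->0; indeg[2]->1; indeg[3]->2 | ready=[1] | order so far=[5, 4]
  pop 1: indeg[0]->1; indeg[2]->0; indeg[3]->1 | ready=[2] | order so far=[5, 4, 1]
  pop 2: indeg[0]->0 | ready=[0] | order so far=[5, 4, 1, 2]
  pop 0: indeg[3]->0 | ready=[3] | order so far=[5, 4, 1, 2, 0]
  pop 3: no out-edges | ready=[] | order so far=[5, 4, 1, 2, 0, 3]
  Result: [5, 4, 1, 2, 0, 3]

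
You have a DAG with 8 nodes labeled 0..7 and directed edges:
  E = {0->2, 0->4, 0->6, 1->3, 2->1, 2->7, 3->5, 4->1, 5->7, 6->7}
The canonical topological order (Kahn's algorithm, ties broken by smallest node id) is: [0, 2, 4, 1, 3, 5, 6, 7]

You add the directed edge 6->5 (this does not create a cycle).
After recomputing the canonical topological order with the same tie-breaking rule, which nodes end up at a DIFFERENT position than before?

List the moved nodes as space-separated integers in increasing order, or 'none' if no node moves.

Answer: 5 6

Derivation:
Old toposort: [0, 2, 4, 1, 3, 5, 6, 7]
Added edge 6->5
Recompute Kahn (smallest-id tiebreak):
  initial in-degrees: [0, 2, 1, 1, 1, 2, 1, 3]
  ready (indeg=0): [0]
  pop 0: indeg[2]->0; indeg[4]->0; indeg[6]->0 | ready=[2, 4, 6] | order so far=[0]
  pop 2: indeg[1]->1; indeg[7]->2 | ready=[4, 6] | order so far=[0, 2]
  pop 4: indeg[1]->0 | ready=[1, 6] | order so far=[0, 2, 4]
  pop 1: indeg[3]->0 | ready=[3, 6] | order so far=[0, 2, 4, 1]
  pop 3: indeg[5]->1 | ready=[6] | order so far=[0, 2, 4, 1, 3]
  pop 6: indeg[5]->0; indeg[7]->1 | ready=[5] | order so far=[0, 2, 4, 1, 3, 6]
  pop 5: indeg[7]->0 | ready=[7] | order so far=[0, 2, 4, 1, 3, 6, 5]
  pop 7: no out-edges | ready=[] | order so far=[0, 2, 4, 1, 3, 6, 5, 7]
New canonical toposort: [0, 2, 4, 1, 3, 6, 5, 7]
Compare positions:
  Node 0: index 0 -> 0 (same)
  Node 1: index 3 -> 3 (same)
  Node 2: index 1 -> 1 (same)
  Node 3: index 4 -> 4 (same)
  Node 4: index 2 -> 2 (same)
  Node 5: index 5 -> 6 (moved)
  Node 6: index 6 -> 5 (moved)
  Node 7: index 7 -> 7 (same)
Nodes that changed position: 5 6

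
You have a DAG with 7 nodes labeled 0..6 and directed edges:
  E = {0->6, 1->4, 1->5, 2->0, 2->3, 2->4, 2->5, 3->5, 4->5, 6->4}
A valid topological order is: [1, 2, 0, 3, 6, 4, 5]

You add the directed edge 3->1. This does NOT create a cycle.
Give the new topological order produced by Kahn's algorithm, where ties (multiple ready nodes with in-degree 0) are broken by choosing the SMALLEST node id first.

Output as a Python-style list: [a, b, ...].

Answer: [2, 0, 3, 1, 6, 4, 5]

Derivation:
Old toposort: [1, 2, 0, 3, 6, 4, 5]
Added edge: 3->1
Position of 3 (3) > position of 1 (0). Must reorder: 3 must now come before 1.
Run Kahn's algorithm (break ties by smallest node id):
  initial in-degrees: [1, 1, 0, 1, 3, 4, 1]
  ready (indeg=0): [2]
  pop 2: indeg[0]->0; indeg[3]->0; indeg[4]->2; indeg[5]->3 | ready=[0, 3] | order so far=[2]
  pop 0: indeg[6]->0 | ready=[3, 6] | order so far=[2, 0]
  pop 3: indeg[1]->0; indeg[5]->2 | ready=[1, 6] | order so far=[2, 0, 3]
  pop 1: indeg[4]->1; indeg[5]->1 | ready=[6] | order so far=[2, 0, 3, 1]
  pop 6: indeg[4]->0 | ready=[4] | order so far=[2, 0, 3, 1, 6]
  pop 4: indeg[5]->0 | ready=[5] | order so far=[2, 0, 3, 1, 6, 4]
  pop 5: no out-edges | ready=[] | order so far=[2, 0, 3, 1, 6, 4, 5]
  Result: [2, 0, 3, 1, 6, 4, 5]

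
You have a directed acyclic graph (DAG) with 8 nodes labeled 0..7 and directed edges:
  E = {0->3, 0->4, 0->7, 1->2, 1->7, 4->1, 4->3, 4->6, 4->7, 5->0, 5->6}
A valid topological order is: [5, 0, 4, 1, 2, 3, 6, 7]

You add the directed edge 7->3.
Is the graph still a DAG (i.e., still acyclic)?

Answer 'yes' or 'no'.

Answer: yes

Derivation:
Given toposort: [5, 0, 4, 1, 2, 3, 6, 7]
Position of 7: index 7; position of 3: index 5
New edge 7->3: backward (u after v in old order)
Backward edge: old toposort is now invalid. Check if this creates a cycle.
Does 3 already reach 7? Reachable from 3: [3]. NO -> still a DAG (reorder needed).
Still a DAG? yes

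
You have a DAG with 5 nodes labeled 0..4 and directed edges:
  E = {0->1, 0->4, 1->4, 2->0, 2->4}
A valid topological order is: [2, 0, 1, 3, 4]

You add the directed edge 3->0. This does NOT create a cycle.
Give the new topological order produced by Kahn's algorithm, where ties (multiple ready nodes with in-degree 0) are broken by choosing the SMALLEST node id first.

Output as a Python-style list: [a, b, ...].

Old toposort: [2, 0, 1, 3, 4]
Added edge: 3->0
Position of 3 (3) > position of 0 (1). Must reorder: 3 must now come before 0.
Run Kahn's algorithm (break ties by smallest node id):
  initial in-degrees: [2, 1, 0, 0, 3]
  ready (indeg=0): [2, 3]
  pop 2: indeg[0]->1; indeg[4]->2 | ready=[3] | order so far=[2]
  pop 3: indeg[0]->0 | ready=[0] | order so far=[2, 3]
  pop 0: indeg[1]->0; indeg[4]->1 | ready=[1] | order so far=[2, 3, 0]
  pop 1: indeg[4]->0 | ready=[4] | order so far=[2, 3, 0, 1]
  pop 4: no out-edges | ready=[] | order so far=[2, 3, 0, 1, 4]
  Result: [2, 3, 0, 1, 4]

Answer: [2, 3, 0, 1, 4]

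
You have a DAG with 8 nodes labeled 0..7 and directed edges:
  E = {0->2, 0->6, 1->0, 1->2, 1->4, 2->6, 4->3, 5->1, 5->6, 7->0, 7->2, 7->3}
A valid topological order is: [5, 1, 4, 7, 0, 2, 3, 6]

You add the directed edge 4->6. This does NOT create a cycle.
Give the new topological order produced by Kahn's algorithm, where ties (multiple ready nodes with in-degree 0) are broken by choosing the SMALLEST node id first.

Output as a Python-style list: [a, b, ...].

Answer: [5, 1, 4, 7, 0, 2, 3, 6]

Derivation:
Old toposort: [5, 1, 4, 7, 0, 2, 3, 6]
Added edge: 4->6
Position of 4 (2) < position of 6 (7). Old order still valid.
Run Kahn's algorithm (break ties by smallest node id):
  initial in-degrees: [2, 1, 3, 2, 1, 0, 4, 0]
  ready (indeg=0): [5, 7]
  pop 5: indeg[1]->0; indeg[6]->3 | ready=[1, 7] | order so far=[5]
  pop 1: indeg[0]->1; indeg[2]->2; indeg[4]->0 | ready=[4, 7] | order so far=[5, 1]
  pop 4: indeg[3]->1; indeg[6]->2 | ready=[7] | order so far=[5, 1, 4]
  pop 7: indeg[0]->0; indeg[2]->1; indeg[3]->0 | ready=[0, 3] | order so far=[5, 1, 4, 7]
  pop 0: indeg[2]->0; indeg[6]->1 | ready=[2, 3] | order so far=[5, 1, 4, 7, 0]
  pop 2: indeg[6]->0 | ready=[3, 6] | order so far=[5, 1, 4, 7, 0, 2]
  pop 3: no out-edges | ready=[6] | order so far=[5, 1, 4, 7, 0, 2, 3]
  pop 6: no out-edges | ready=[] | order so far=[5, 1, 4, 7, 0, 2, 3, 6]
  Result: [5, 1, 4, 7, 0, 2, 3, 6]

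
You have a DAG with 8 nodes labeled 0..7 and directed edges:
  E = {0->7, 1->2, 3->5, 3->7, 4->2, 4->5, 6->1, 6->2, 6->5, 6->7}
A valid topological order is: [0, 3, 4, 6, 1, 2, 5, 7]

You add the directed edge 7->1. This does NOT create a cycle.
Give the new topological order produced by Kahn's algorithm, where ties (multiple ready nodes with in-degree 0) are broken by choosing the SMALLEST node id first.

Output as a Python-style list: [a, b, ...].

Old toposort: [0, 3, 4, 6, 1, 2, 5, 7]
Added edge: 7->1
Position of 7 (7) > position of 1 (4). Must reorder: 7 must now come before 1.
Run Kahn's algorithm (break ties by smallest node id):
  initial in-degrees: [0, 2, 3, 0, 0, 3, 0, 3]
  ready (indeg=0): [0, 3, 4, 6]
  pop 0: indeg[7]->2 | ready=[3, 4, 6] | order so far=[0]
  pop 3: indeg[5]->2; indeg[7]->1 | ready=[4, 6] | order so far=[0, 3]
  pop 4: indeg[2]->2; indeg[5]->1 | ready=[6] | order so far=[0, 3, 4]
  pop 6: indeg[1]->1; indeg[2]->1; indeg[5]->0; indeg[7]->0 | ready=[5, 7] | order so far=[0, 3, 4, 6]
  pop 5: no out-edges | ready=[7] | order so far=[0, 3, 4, 6, 5]
  pop 7: indeg[1]->0 | ready=[1] | order so far=[0, 3, 4, 6, 5, 7]
  pop 1: indeg[2]->0 | ready=[2] | order so far=[0, 3, 4, 6, 5, 7, 1]
  pop 2: no out-edges | ready=[] | order so far=[0, 3, 4, 6, 5, 7, 1, 2]
  Result: [0, 3, 4, 6, 5, 7, 1, 2]

Answer: [0, 3, 4, 6, 5, 7, 1, 2]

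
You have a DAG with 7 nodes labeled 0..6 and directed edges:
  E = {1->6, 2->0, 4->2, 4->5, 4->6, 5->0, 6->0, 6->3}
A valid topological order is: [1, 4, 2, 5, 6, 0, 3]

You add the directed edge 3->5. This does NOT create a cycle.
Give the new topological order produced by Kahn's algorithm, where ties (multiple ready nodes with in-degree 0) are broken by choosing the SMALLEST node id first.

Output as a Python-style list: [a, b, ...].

Answer: [1, 4, 2, 6, 3, 5, 0]

Derivation:
Old toposort: [1, 4, 2, 5, 6, 0, 3]
Added edge: 3->5
Position of 3 (6) > position of 5 (3). Must reorder: 3 must now come before 5.
Run Kahn's algorithm (break ties by smallest node id):
  initial in-degrees: [3, 0, 1, 1, 0, 2, 2]
  ready (indeg=0): [1, 4]
  pop 1: indeg[6]->1 | ready=[4] | order so far=[1]
  pop 4: indeg[2]->0; indeg[5]->1; indeg[6]->0 | ready=[2, 6] | order so far=[1, 4]
  pop 2: indeg[0]->2 | ready=[6] | order so far=[1, 4, 2]
  pop 6: indeg[0]->1; indeg[3]->0 | ready=[3] | order so far=[1, 4, 2, 6]
  pop 3: indeg[5]->0 | ready=[5] | order so far=[1, 4, 2, 6, 3]
  pop 5: indeg[0]->0 | ready=[0] | order so far=[1, 4, 2, 6, 3, 5]
  pop 0: no out-edges | ready=[] | order so far=[1, 4, 2, 6, 3, 5, 0]
  Result: [1, 4, 2, 6, 3, 5, 0]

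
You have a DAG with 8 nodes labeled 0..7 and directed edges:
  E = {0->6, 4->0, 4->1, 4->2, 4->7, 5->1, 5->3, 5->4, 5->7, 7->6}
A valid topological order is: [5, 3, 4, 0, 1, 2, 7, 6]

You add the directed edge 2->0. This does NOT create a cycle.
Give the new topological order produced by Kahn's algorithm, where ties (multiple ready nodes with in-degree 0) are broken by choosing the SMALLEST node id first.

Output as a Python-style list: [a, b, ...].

Answer: [5, 3, 4, 1, 2, 0, 7, 6]

Derivation:
Old toposort: [5, 3, 4, 0, 1, 2, 7, 6]
Added edge: 2->0
Position of 2 (5) > position of 0 (3). Must reorder: 2 must now come before 0.
Run Kahn's algorithm (break ties by smallest node id):
  initial in-degrees: [2, 2, 1, 1, 1, 0, 2, 2]
  ready (indeg=0): [5]
  pop 5: indeg[1]->1; indeg[3]->0; indeg[4]->0; indeg[7]->1 | ready=[3, 4] | order so far=[5]
  pop 3: no out-edges | ready=[4] | order so far=[5, 3]
  pop 4: indeg[0]->1; indeg[1]->0; indeg[2]->0; indeg[7]->0 | ready=[1, 2, 7] | order so far=[5, 3, 4]
  pop 1: no out-edges | ready=[2, 7] | order so far=[5, 3, 4, 1]
  pop 2: indeg[0]->0 | ready=[0, 7] | order so far=[5, 3, 4, 1, 2]
  pop 0: indeg[6]->1 | ready=[7] | order so far=[5, 3, 4, 1, 2, 0]
  pop 7: indeg[6]->0 | ready=[6] | order so far=[5, 3, 4, 1, 2, 0, 7]
  pop 6: no out-edges | ready=[] | order so far=[5, 3, 4, 1, 2, 0, 7, 6]
  Result: [5, 3, 4, 1, 2, 0, 7, 6]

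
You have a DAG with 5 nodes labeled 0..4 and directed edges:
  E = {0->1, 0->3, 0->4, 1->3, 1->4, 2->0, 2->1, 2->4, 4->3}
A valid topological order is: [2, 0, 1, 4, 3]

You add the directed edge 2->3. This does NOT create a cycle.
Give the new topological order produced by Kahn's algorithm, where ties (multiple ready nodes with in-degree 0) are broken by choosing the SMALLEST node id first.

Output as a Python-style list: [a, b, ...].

Old toposort: [2, 0, 1, 4, 3]
Added edge: 2->3
Position of 2 (0) < position of 3 (4). Old order still valid.
Run Kahn's algorithm (break ties by smallest node id):
  initial in-degrees: [1, 2, 0, 4, 3]
  ready (indeg=0): [2]
  pop 2: indeg[0]->0; indeg[1]->1; indeg[3]->3; indeg[4]->2 | ready=[0] | order so far=[2]
  pop 0: indeg[1]->0; indeg[3]->2; indeg[4]->1 | ready=[1] | order so far=[2, 0]
  pop 1: indeg[3]->1; indeg[4]->0 | ready=[4] | order so far=[2, 0, 1]
  pop 4: indeg[3]->0 | ready=[3] | order so far=[2, 0, 1, 4]
  pop 3: no out-edges | ready=[] | order so far=[2, 0, 1, 4, 3]
  Result: [2, 0, 1, 4, 3]

Answer: [2, 0, 1, 4, 3]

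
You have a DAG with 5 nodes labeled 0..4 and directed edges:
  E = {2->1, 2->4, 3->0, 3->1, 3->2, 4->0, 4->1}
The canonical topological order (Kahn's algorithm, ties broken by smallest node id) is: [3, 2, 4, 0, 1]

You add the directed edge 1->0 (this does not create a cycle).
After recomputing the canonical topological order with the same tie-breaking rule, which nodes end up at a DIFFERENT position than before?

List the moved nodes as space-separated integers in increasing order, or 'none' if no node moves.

Old toposort: [3, 2, 4, 0, 1]
Added edge 1->0
Recompute Kahn (smallest-id tiebreak):
  initial in-degrees: [3, 3, 1, 0, 1]
  ready (indeg=0): [3]
  pop 3: indeg[0]->2; indeg[1]->2; indeg[2]->0 | ready=[2] | order so far=[3]
  pop 2: indeg[1]->1; indeg[4]->0 | ready=[4] | order so far=[3, 2]
  pop 4: indeg[0]->1; indeg[1]->0 | ready=[1] | order so far=[3, 2, 4]
  pop 1: indeg[0]->0 | ready=[0] | order so far=[3, 2, 4, 1]
  pop 0: no out-edges | ready=[] | order so far=[3, 2, 4, 1, 0]
New canonical toposort: [3, 2, 4, 1, 0]
Compare positions:
  Node 0: index 3 -> 4 (moved)
  Node 1: index 4 -> 3 (moved)
  Node 2: index 1 -> 1 (same)
  Node 3: index 0 -> 0 (same)
  Node 4: index 2 -> 2 (same)
Nodes that changed position: 0 1

Answer: 0 1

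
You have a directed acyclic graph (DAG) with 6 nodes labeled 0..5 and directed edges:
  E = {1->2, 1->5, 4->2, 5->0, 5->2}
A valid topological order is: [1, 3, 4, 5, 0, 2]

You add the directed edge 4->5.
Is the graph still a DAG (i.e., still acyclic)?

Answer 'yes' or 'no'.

Given toposort: [1, 3, 4, 5, 0, 2]
Position of 4: index 2; position of 5: index 3
New edge 4->5: forward
Forward edge: respects the existing order. Still a DAG, same toposort still valid.
Still a DAG? yes

Answer: yes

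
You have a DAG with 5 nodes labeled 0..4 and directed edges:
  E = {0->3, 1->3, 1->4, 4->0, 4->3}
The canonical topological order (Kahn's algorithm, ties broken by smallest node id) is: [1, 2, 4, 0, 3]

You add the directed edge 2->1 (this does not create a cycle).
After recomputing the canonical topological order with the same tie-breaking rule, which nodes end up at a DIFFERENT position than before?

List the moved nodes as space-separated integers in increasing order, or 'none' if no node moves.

Old toposort: [1, 2, 4, 0, 3]
Added edge 2->1
Recompute Kahn (smallest-id tiebreak):
  initial in-degrees: [1, 1, 0, 3, 1]
  ready (indeg=0): [2]
  pop 2: indeg[1]->0 | ready=[1] | order so far=[2]
  pop 1: indeg[3]->2; indeg[4]->0 | ready=[4] | order so far=[2, 1]
  pop 4: indeg[0]->0; indeg[3]->1 | ready=[0] | order so far=[2, 1, 4]
  pop 0: indeg[3]->0 | ready=[3] | order so far=[2, 1, 4, 0]
  pop 3: no out-edges | ready=[] | order so far=[2, 1, 4, 0, 3]
New canonical toposort: [2, 1, 4, 0, 3]
Compare positions:
  Node 0: index 3 -> 3 (same)
  Node 1: index 0 -> 1 (moved)
  Node 2: index 1 -> 0 (moved)
  Node 3: index 4 -> 4 (same)
  Node 4: index 2 -> 2 (same)
Nodes that changed position: 1 2

Answer: 1 2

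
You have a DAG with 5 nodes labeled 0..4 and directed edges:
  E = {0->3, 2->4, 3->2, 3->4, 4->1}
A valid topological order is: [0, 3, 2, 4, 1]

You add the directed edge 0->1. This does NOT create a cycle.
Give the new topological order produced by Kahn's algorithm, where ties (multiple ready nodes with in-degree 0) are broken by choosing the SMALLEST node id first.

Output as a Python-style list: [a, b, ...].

Old toposort: [0, 3, 2, 4, 1]
Added edge: 0->1
Position of 0 (0) < position of 1 (4). Old order still valid.
Run Kahn's algorithm (break ties by smallest node id):
  initial in-degrees: [0, 2, 1, 1, 2]
  ready (indeg=0): [0]
  pop 0: indeg[1]->1; indeg[3]->0 | ready=[3] | order so far=[0]
  pop 3: indeg[2]->0; indeg[4]->1 | ready=[2] | order so far=[0, 3]
  pop 2: indeg[4]->0 | ready=[4] | order so far=[0, 3, 2]
  pop 4: indeg[1]->0 | ready=[1] | order so far=[0, 3, 2, 4]
  pop 1: no out-edges | ready=[] | order so far=[0, 3, 2, 4, 1]
  Result: [0, 3, 2, 4, 1]

Answer: [0, 3, 2, 4, 1]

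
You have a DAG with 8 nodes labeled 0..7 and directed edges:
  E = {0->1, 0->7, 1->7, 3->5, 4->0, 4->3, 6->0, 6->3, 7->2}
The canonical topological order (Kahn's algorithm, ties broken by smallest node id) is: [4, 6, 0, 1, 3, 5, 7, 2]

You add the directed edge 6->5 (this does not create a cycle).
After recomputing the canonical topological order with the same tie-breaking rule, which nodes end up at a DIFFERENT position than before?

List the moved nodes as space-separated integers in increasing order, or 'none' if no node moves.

Answer: none

Derivation:
Old toposort: [4, 6, 0, 1, 3, 5, 7, 2]
Added edge 6->5
Recompute Kahn (smallest-id tiebreak):
  initial in-degrees: [2, 1, 1, 2, 0, 2, 0, 2]
  ready (indeg=0): [4, 6]
  pop 4: indeg[0]->1; indeg[3]->1 | ready=[6] | order so far=[4]
  pop 6: indeg[0]->0; indeg[3]->0; indeg[5]->1 | ready=[0, 3] | order so far=[4, 6]
  pop 0: indeg[1]->0; indeg[7]->1 | ready=[1, 3] | order so far=[4, 6, 0]
  pop 1: indeg[7]->0 | ready=[3, 7] | order so far=[4, 6, 0, 1]
  pop 3: indeg[5]->0 | ready=[5, 7] | order so far=[4, 6, 0, 1, 3]
  pop 5: no out-edges | ready=[7] | order so far=[4, 6, 0, 1, 3, 5]
  pop 7: indeg[2]->0 | ready=[2] | order so far=[4, 6, 0, 1, 3, 5, 7]
  pop 2: no out-edges | ready=[] | order so far=[4, 6, 0, 1, 3, 5, 7, 2]
New canonical toposort: [4, 6, 0, 1, 3, 5, 7, 2]
Compare positions:
  Node 0: index 2 -> 2 (same)
  Node 1: index 3 -> 3 (same)
  Node 2: index 7 -> 7 (same)
  Node 3: index 4 -> 4 (same)
  Node 4: index 0 -> 0 (same)
  Node 5: index 5 -> 5 (same)
  Node 6: index 1 -> 1 (same)
  Node 7: index 6 -> 6 (same)
Nodes that changed position: none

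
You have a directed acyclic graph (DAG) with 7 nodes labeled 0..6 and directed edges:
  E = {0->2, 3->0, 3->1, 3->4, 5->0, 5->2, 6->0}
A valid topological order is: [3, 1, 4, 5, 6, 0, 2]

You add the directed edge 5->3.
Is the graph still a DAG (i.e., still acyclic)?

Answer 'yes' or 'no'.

Given toposort: [3, 1, 4, 5, 6, 0, 2]
Position of 5: index 3; position of 3: index 0
New edge 5->3: backward (u after v in old order)
Backward edge: old toposort is now invalid. Check if this creates a cycle.
Does 3 already reach 5? Reachable from 3: [0, 1, 2, 3, 4]. NO -> still a DAG (reorder needed).
Still a DAG? yes

Answer: yes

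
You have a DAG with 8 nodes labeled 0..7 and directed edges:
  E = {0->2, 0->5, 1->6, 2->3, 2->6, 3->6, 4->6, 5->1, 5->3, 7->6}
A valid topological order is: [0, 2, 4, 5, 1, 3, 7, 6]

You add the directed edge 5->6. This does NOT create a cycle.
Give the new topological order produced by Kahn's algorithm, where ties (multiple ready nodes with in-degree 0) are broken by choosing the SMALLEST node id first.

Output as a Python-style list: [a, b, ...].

Old toposort: [0, 2, 4, 5, 1, 3, 7, 6]
Added edge: 5->6
Position of 5 (3) < position of 6 (7). Old order still valid.
Run Kahn's algorithm (break ties by smallest node id):
  initial in-degrees: [0, 1, 1, 2, 0, 1, 6, 0]
  ready (indeg=0): [0, 4, 7]
  pop 0: indeg[2]->0; indeg[5]->0 | ready=[2, 4, 5, 7] | order so far=[0]
  pop 2: indeg[3]->1; indeg[6]->5 | ready=[4, 5, 7] | order so far=[0, 2]
  pop 4: indeg[6]->4 | ready=[5, 7] | order so far=[0, 2, 4]
  pop 5: indeg[1]->0; indeg[3]->0; indeg[6]->3 | ready=[1, 3, 7] | order so far=[0, 2, 4, 5]
  pop 1: indeg[6]->2 | ready=[3, 7] | order so far=[0, 2, 4, 5, 1]
  pop 3: indeg[6]->1 | ready=[7] | order so far=[0, 2, 4, 5, 1, 3]
  pop 7: indeg[6]->0 | ready=[6] | order so far=[0, 2, 4, 5, 1, 3, 7]
  pop 6: no out-edges | ready=[] | order so far=[0, 2, 4, 5, 1, 3, 7, 6]
  Result: [0, 2, 4, 5, 1, 3, 7, 6]

Answer: [0, 2, 4, 5, 1, 3, 7, 6]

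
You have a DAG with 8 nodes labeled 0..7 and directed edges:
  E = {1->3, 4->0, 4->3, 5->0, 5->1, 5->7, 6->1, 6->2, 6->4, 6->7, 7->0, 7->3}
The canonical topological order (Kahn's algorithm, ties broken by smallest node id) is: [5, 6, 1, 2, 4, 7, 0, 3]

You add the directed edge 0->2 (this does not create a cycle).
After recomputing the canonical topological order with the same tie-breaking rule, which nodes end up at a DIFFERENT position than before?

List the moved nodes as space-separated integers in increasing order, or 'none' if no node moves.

Answer: 0 2 4 7

Derivation:
Old toposort: [5, 6, 1, 2, 4, 7, 0, 3]
Added edge 0->2
Recompute Kahn (smallest-id tiebreak):
  initial in-degrees: [3, 2, 2, 3, 1, 0, 0, 2]
  ready (indeg=0): [5, 6]
  pop 5: indeg[0]->2; indeg[1]->1; indeg[7]->1 | ready=[6] | order so far=[5]
  pop 6: indeg[1]->0; indeg[2]->1; indeg[4]->0; indeg[7]->0 | ready=[1, 4, 7] | order so far=[5, 6]
  pop 1: indeg[3]->2 | ready=[4, 7] | order so far=[5, 6, 1]
  pop 4: indeg[0]->1; indeg[3]->1 | ready=[7] | order so far=[5, 6, 1, 4]
  pop 7: indeg[0]->0; indeg[3]->0 | ready=[0, 3] | order so far=[5, 6, 1, 4, 7]
  pop 0: indeg[2]->0 | ready=[2, 3] | order so far=[5, 6, 1, 4, 7, 0]
  pop 2: no out-edges | ready=[3] | order so far=[5, 6, 1, 4, 7, 0, 2]
  pop 3: no out-edges | ready=[] | order so far=[5, 6, 1, 4, 7, 0, 2, 3]
New canonical toposort: [5, 6, 1, 4, 7, 0, 2, 3]
Compare positions:
  Node 0: index 6 -> 5 (moved)
  Node 1: index 2 -> 2 (same)
  Node 2: index 3 -> 6 (moved)
  Node 3: index 7 -> 7 (same)
  Node 4: index 4 -> 3 (moved)
  Node 5: index 0 -> 0 (same)
  Node 6: index 1 -> 1 (same)
  Node 7: index 5 -> 4 (moved)
Nodes that changed position: 0 2 4 7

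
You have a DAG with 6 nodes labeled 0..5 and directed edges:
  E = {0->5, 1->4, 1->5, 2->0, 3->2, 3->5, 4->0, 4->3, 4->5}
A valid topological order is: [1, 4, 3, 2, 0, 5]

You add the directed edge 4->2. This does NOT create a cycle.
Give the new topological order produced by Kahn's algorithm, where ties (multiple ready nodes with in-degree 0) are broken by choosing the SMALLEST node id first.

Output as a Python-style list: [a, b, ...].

Old toposort: [1, 4, 3, 2, 0, 5]
Added edge: 4->2
Position of 4 (1) < position of 2 (3). Old order still valid.
Run Kahn's algorithm (break ties by smallest node id):
  initial in-degrees: [2, 0, 2, 1, 1, 4]
  ready (indeg=0): [1]
  pop 1: indeg[4]->0; indeg[5]->3 | ready=[4] | order so far=[1]
  pop 4: indeg[0]->1; indeg[2]->1; indeg[3]->0; indeg[5]->2 | ready=[3] | order so far=[1, 4]
  pop 3: indeg[2]->0; indeg[5]->1 | ready=[2] | order so far=[1, 4, 3]
  pop 2: indeg[0]->0 | ready=[0] | order so far=[1, 4, 3, 2]
  pop 0: indeg[5]->0 | ready=[5] | order so far=[1, 4, 3, 2, 0]
  pop 5: no out-edges | ready=[] | order so far=[1, 4, 3, 2, 0, 5]
  Result: [1, 4, 3, 2, 0, 5]

Answer: [1, 4, 3, 2, 0, 5]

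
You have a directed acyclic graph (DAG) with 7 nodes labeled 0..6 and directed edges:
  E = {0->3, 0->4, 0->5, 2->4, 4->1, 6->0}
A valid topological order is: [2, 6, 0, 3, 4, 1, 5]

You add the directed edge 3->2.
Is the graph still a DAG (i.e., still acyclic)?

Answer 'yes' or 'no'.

Given toposort: [2, 6, 0, 3, 4, 1, 5]
Position of 3: index 3; position of 2: index 0
New edge 3->2: backward (u after v in old order)
Backward edge: old toposort is now invalid. Check if this creates a cycle.
Does 2 already reach 3? Reachable from 2: [1, 2, 4]. NO -> still a DAG (reorder needed).
Still a DAG? yes

Answer: yes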